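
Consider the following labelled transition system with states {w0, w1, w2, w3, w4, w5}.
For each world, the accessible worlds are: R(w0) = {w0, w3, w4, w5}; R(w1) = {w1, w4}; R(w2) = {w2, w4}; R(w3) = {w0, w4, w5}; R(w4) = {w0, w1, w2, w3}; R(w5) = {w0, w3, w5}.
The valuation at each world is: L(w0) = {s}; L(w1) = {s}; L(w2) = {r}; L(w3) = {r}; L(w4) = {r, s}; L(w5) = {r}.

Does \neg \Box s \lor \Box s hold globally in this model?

Recall that \Box ψ holds at a world iff ψ holds at every accessible world, and \Diamond ψ holds iff ψ holds at some accessible world.
Let φ = \neg \Box s \lor \Box s. Evaluate φ at each world:
  w0 (successors {w0, w3, w4, w5}): φ is true.
  w1 (successors {w1, w4}): φ is true.
  w2 (successors {w2, w4}): φ is true.
  w3 (successors {w0, w4, w5}): φ is true.
  w4 (successors {w0, w1, w2, w3}): φ is true.
  w5 (successors {w0, w3, w5}): φ is true.
For instance, at w0:
  At w0: \neg \Box s is true, \Box s is false, so \neg \Box s \lor \Box s is true.
    At w0: \Box s is false, so \neg \Box s is true.
      At w0: \Box s requires s at every successor {w0, w3, w4, w5}.
        s fails at w3, so \Box s is false at w0.
    At w0: \Box s requires s at every successor {w0, w3, w4, w5}.
      s fails at w3, so \Box s is false at w0.

Yes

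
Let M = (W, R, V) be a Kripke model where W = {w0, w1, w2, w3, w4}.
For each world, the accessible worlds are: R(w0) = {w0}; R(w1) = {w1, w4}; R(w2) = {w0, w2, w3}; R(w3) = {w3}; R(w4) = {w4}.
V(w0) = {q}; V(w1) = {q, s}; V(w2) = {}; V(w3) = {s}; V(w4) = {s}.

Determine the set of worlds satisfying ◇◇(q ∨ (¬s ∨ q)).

Recall that ◇ψ holds at a world iff ψ holds at some accessible world.
Let φ = ◇◇(q ∨ (¬s ∨ q)). Evaluate φ at each world:
  w0 (successors {w0}): φ is true.
  w1 (successors {w1, w4}): φ is true.
  w2 (successors {w0, w2, w3}): φ is true.
  w3 (successors {w3}): φ is false.
  w4 (successors {w4}): φ is false.
For instance, at w3:
  At w3: ◇◇(q ∨ (¬s ∨ q)) requires ◇(q ∨ (¬s ∨ q)) at some successor in {w3}.
    At w3: ◇(q ∨ (¬s ∨ q)) is false.
  So ◇◇(q ∨ (¬s ∨ q)) is false at w3.
Satisfying worlds: {w0, w1, w2}

w0, w1, w2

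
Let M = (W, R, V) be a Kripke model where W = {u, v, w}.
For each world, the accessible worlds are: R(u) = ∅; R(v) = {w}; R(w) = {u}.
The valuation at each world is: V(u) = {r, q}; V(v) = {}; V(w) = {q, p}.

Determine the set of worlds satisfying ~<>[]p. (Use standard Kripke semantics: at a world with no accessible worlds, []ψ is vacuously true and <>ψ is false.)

Recall that []ψ holds at a world iff ψ holds at every accessible world, and <>ψ holds iff ψ holds at some accessible world.
Let φ = ~<>[]p. Evaluate φ at each world:
  u (successors ∅): φ is true.
  v (successors {w}): φ is true.
  w (successors {u}): φ is false.
For instance, at v:
  At v: <>[]p is false, so ~<>[]p is true.
    At v: <>[]p requires []p at some successor in {w}.
      At w: []p is false.
    So <>[]p is false at v.
Satisfying worlds: {u, v}

u, v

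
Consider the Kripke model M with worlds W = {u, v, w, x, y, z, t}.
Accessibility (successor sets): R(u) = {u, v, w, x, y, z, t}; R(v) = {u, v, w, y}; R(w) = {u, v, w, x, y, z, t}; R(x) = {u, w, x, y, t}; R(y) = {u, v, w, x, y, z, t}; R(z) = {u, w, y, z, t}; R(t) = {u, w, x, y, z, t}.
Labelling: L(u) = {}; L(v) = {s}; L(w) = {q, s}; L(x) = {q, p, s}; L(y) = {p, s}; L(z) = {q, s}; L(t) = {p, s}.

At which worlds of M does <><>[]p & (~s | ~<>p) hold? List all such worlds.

none

Let φ = <><>[]p & (~s | ~<>p). Evaluate φ at each world:
  u (successors {u, v, w, x, y, z, t}): φ is false.
  v (successors {u, v, w, y}): φ is false.
  w (successors {u, v, w, x, y, z, t}): φ is false.
  x (successors {u, w, x, y, t}): φ is false.
  y (successors {u, v, w, x, y, z, t}): φ is false.
  z (successors {u, w, y, z, t}): φ is false.
  t (successors {u, w, x, y, z, t}): φ is false.
For instance, at t:
  At t: <><>[]p is false, ~s | ~<>p is false, so <><>[]p & (~s | ~<>p) is false.
    At t: <><>[]p requires <>[]p at some successor in {u, w, x, y, z, t}.
      At u: <>[]p is false.
      At w: <>[]p is false.
      At x: <>[]p is false.
      At y: <>[]p is false.
      At z: <>[]p is false.
      At t: <>[]p is false.
    So <><>[]p is false at t.
    At t: ~s is false, ~<>p is false, so ~s | ~<>p is false.
      At t: <>p is true, so ~<>p is false.
Satisfying worlds: none.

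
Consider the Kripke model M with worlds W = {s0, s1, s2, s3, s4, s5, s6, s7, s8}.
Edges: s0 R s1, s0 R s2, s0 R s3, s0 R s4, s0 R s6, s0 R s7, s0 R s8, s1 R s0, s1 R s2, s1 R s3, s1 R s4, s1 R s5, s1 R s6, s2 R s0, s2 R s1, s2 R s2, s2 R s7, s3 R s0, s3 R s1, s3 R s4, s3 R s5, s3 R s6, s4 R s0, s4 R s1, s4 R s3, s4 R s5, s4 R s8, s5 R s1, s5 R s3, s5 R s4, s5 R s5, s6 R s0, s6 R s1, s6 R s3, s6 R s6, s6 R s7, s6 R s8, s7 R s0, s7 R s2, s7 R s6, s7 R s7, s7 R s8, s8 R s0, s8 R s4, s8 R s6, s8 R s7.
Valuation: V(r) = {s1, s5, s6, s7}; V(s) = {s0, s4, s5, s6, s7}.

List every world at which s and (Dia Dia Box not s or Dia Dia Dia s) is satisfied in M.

Recall that Box ψ holds at a world iff ψ holds at every accessible world, and Dia ψ holds iff ψ holds at some accessible world.
Let φ = s and (Dia Dia Box not s or Dia Dia Dia s). Evaluate φ at each world:
  s0 (successors {s1, s2, s3, s4, s6, s7, s8}): φ is true.
  s1 (successors {s0, s2, s3, s4, s5, s6}): φ is false.
  s2 (successors {s0, s1, s2, s7}): φ is false.
  s3 (successors {s0, s1, s4, s5, s6}): φ is false.
  s4 (successors {s0, s1, s3, s5, s8}): φ is true.
  s5 (successors {s1, s3, s4, s5}): φ is true.
  s6 (successors {s0, s1, s3, s6, s7, s8}): φ is true.
  s7 (successors {s0, s2, s6, s7, s8}): φ is true.
  s8 (successors {s0, s4, s6, s7}): φ is false.
For instance, at s0:
  At s0: s is true, Dia Dia Box not s or Dia Dia Dia s is true, so s and (Dia Dia Box not s or Dia Dia Dia s) is true.
    At s0: Dia Dia Box not s is false, Dia Dia Dia s is true, so Dia Dia Box not s or Dia Dia Dia s is true.
      At s0: Dia Dia Box not s requires Dia Box not s at some successor in {s1, s2, s3, s4, s6, s7, s8}.
        At s1: Dia Box not s is false.
        At s2: Dia Box not s is false.
        At s3: Dia Box not s is false.
        At s4: Dia Box not s is false.
        At s6: Dia Box not s is false.
        At s7: Dia Box not s is false.
        At s8: Dia Box not s is false.
      So Dia Dia Box not s is false at s0.
      At s0: Dia Dia Dia s requires Dia Dia s at some successor in {s1, s2, s3, s4, s6, s7, s8}.
        Dia Dia s holds at s1, so Dia Dia Dia s is true at s0.
Satisfying worlds: {s0, s4, s5, s6, s7}

s0, s4, s5, s6, s7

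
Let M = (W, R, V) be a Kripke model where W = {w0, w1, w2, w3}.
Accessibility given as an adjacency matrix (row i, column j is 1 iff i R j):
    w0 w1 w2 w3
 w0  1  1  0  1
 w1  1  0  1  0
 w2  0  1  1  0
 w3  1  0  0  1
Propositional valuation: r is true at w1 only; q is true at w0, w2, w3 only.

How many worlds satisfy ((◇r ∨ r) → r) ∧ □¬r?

Let φ = ((◇r ∨ r) → r) ∧ □¬r. Evaluate φ at each world:
  w0 (successors {w0, w1, w3}): φ is false.
  w1 (successors {w0, w2}): φ is true.
  w2 (successors {w1, w2}): φ is false.
  w3 (successors {w0, w3}): φ is true.
For instance, at w0:
  At w0: (◇r ∨ r) → r is false, □¬r is false, so ((◇r ∨ r) → r) ∧ □¬r is false.
    At w0: ◇r ∨ r is true, r is false, so (◇r ∨ r) → r is false.
      At w0: ◇r is true, r is false, so ◇r ∨ r is true.
    At w0: □¬r requires ¬r at every successor {w0, w1, w3}.
      ¬r fails at w1, so □¬r is false at w0.
Satisfying worlds: {w1, w3}

2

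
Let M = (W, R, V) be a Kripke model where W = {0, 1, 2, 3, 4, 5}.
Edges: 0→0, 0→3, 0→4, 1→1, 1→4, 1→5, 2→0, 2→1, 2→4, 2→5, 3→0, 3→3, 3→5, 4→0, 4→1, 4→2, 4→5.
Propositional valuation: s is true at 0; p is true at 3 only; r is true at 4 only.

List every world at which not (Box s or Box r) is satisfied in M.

0, 1, 2, 3, 4

Let φ = not (Box s or Box r). Evaluate φ at each world:
  0 (successors {0, 3, 4}): φ is true.
  1 (successors {1, 4, 5}): φ is true.
  2 (successors {0, 1, 4, 5}): φ is true.
  3 (successors {0, 3, 5}): φ is true.
  4 (successors {0, 1, 2, 5}): φ is true.
  5 (successors ∅): φ is false.
For instance, at 2:
  At 2: Box s or Box r is false, so not (Box s or Box r) is true.
    At 2: Box s is false, Box r is false, so Box s or Box r is false.
      At 2: Box s requires s at every successor {0, 1, 4, 5}.
        s fails at 1, so Box s is false at 2.
      At 2: Box r requires r at every successor {0, 1, 4, 5}.
        r fails at 0, so Box r is false at 2.
Satisfying worlds: {0, 1, 2, 3, 4}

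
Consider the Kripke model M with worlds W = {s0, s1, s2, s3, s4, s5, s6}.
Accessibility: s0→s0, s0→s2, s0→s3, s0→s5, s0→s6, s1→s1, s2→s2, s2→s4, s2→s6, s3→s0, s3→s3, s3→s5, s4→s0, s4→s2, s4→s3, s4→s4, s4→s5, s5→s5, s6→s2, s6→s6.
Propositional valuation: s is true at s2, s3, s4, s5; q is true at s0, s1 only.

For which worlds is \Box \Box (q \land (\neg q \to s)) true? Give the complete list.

Recall that \Box ψ holds at a world iff ψ holds at every accessible world, and \Diamond ψ holds iff ψ holds at some accessible world.
Let φ = \Box \Box (q \land (\neg q \to s)). Evaluate φ at each world:
  s0 (successors {s0, s2, s3, s5, s6}): φ is false.
  s1 (successors {s1}): φ is true.
  s2 (successors {s2, s4, s6}): φ is false.
  s3 (successors {s0, s3, s5}): φ is false.
  s4 (successors {s0, s2, s3, s4, s5}): φ is false.
  s5 (successors {s5}): φ is false.
  s6 (successors {s2, s6}): φ is false.
For instance, at s4:
  At s4: \Box \Box (q \land (\neg q \to s)) requires \Box (q \land (\neg q \to s)) at every successor {s0, s2, s3, s4, s5}.
    \Box (q \land (\neg q \to s)) fails at s0, so \Box \Box (q \land (\neg q \to s)) is false at s4.
      At s0: \Box (q \land (\neg q \to s)) requires q \land (\neg q \to s) at every successor {s0, s2, s3, s5, s6}.
        q \land (\neg q \to s) fails at s2, so \Box (q \land (\neg q \to s)) is false at s0.
Satisfying worlds: {s1}

s1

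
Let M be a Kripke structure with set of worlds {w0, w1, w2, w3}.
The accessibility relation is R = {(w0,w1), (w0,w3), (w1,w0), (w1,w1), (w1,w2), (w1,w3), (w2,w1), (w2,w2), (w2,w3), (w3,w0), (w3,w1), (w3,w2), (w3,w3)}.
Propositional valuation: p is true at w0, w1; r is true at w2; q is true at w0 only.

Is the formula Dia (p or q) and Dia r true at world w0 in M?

At w0: Dia (p or q) is true, Dia r is false, so Dia (p or q) and Dia r is false.
  At w0: Dia (p or q) requires p or q at some successor in {w1, w3}.
    p or q holds at w1, so Dia (p or q) is true at w0.
  At w0: Dia r requires r at some successor in {w1, w3}.
    At w1: r is false.
    At w3: r is false.
  So Dia r is false at w0.

No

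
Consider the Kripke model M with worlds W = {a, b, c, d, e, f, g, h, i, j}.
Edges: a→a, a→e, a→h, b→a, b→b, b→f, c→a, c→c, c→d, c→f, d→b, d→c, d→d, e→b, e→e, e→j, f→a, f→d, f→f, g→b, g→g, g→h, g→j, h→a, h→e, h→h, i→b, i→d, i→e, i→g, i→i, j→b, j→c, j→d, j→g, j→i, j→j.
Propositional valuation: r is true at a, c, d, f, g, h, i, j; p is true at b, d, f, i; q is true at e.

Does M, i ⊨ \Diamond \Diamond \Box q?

Recall that \Box ψ holds at a world iff ψ holds at every accessible world, and \Diamond ψ holds iff ψ holds at some accessible world.
At i: \Diamond \Diamond \Box q requires \Diamond \Box q at some successor in {b, d, e, g, i}.
  At b: \Diamond \Box q is false.
  At d: \Diamond \Box q is false.
  At e: \Diamond \Box q is false.
  At g: \Diamond \Box q is false.
  At i: \Diamond \Box q is false.
So \Diamond \Diamond \Box q is false at i.

No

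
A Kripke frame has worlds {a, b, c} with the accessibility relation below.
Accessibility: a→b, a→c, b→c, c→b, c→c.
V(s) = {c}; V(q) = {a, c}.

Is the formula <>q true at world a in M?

Yes

At a: <>q requires q at some successor in {b, c}.
  q holds at c, so <>q is true at a.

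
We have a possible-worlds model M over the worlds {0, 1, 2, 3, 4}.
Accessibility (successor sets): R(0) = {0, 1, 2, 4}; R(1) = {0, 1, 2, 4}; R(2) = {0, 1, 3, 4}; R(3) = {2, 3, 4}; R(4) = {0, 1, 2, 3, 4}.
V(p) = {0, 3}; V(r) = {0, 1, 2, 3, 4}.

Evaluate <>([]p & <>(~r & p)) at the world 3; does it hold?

No

At 3: <>([]p & <>(~r & p)) requires []p & <>(~r & p) at some successor in {2, 3, 4}.
  At 2: []p & <>(~r & p) is false.
  At 3: []p & <>(~r & p) is false.
  At 4: []p & <>(~r & p) is false.
So <>([]p & <>(~r & p)) is false at 3.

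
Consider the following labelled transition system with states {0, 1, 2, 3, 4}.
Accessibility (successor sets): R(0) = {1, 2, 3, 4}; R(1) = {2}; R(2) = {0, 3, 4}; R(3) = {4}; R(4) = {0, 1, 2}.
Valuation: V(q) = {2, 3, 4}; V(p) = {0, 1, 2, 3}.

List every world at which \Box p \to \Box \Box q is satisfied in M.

Recall that \Box ψ holds at a world iff ψ holds at every accessible world, and \Diamond ψ holds iff ψ holds at some accessible world.
Let φ = \Box p \to \Box \Box q. Evaluate φ at each world:
  0 (successors {1, 2, 3, 4}): φ is true.
  1 (successors {2}): φ is false.
  2 (successors {0, 3, 4}): φ is true.
  3 (successors {4}): φ is true.
  4 (successors {0, 1, 2}): φ is false.
For instance, at 1:
  At 1: \Box p is true, \Box \Box q is false, so \Box p \to \Box \Box q is false.
    At 1: \Box p requires p at every successor {2}.
      At 2: p is true.
    So \Box p is true at 1.
    At 1: \Box \Box q requires \Box q at every successor {2}.
      \Box q fails at 2, so \Box \Box q is false at 1.
Satisfying worlds: {0, 2, 3}

0, 2, 3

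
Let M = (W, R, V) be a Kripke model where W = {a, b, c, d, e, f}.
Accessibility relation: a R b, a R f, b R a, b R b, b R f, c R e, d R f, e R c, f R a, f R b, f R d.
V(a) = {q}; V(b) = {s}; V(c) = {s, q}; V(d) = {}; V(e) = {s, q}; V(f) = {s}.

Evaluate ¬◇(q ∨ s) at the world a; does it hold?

At a: ◇(q ∨ s) is true, so ¬◇(q ∨ s) is false.
  At a: ◇(q ∨ s) requires q ∨ s at some successor in {b, f}.
    q ∨ s holds at b, so ◇(q ∨ s) is true at a.

No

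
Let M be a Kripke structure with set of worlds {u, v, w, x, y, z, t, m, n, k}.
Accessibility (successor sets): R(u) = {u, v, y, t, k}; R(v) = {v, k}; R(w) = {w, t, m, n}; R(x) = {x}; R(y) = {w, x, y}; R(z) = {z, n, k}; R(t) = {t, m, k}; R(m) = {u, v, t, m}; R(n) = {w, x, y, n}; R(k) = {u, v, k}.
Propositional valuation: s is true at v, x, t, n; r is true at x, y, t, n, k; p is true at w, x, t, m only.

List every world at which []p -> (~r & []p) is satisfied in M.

Let φ = []p -> (~r & []p). Evaluate φ at each world:
  u (successors {u, v, y, t, k}): φ is true.
  v (successors {v, k}): φ is true.
  w (successors {w, t, m, n}): φ is true.
  x (successors {x}): φ is false.
  y (successors {w, x, y}): φ is true.
  z (successors {z, n, k}): φ is true.
  t (successors {t, m, k}): φ is true.
  m (successors {u, v, t, m}): φ is true.
  n (successors {w, x, y, n}): φ is true.
  k (successors {u, v, k}): φ is true.
For instance, at k:
  At k: []p is false, ~r & []p is false, so []p -> (~r & []p) is true.
    At k: []p requires p at every successor {u, v, k}.
      p fails at u, so []p is false at k.
    At k: ~r is false, []p is false, so ~r & []p is false.
      At k: []p requires p at every successor {u, v, k}.
        p fails at u, so []p is false at k.
Satisfying worlds: {u, v, w, y, z, t, m, n, k}

u, v, w, y, z, t, m, n, k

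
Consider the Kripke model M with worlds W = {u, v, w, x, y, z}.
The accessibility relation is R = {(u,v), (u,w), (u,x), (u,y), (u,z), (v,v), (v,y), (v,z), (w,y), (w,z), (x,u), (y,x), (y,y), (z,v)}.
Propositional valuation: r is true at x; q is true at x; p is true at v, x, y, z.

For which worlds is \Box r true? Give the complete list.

Let φ = \Box r. Evaluate φ at each world:
  u (successors {v, w, x, y, z}): φ is false.
  v (successors {v, y, z}): φ is false.
  w (successors {y, z}): φ is false.
  x (successors {u}): φ is false.
  y (successors {x, y}): φ is false.
  z (successors {v}): φ is false.
For instance, at w:
  At w: \Box r requires r at every successor {y, z}.
    r fails at y, so \Box r is false at w.
Satisfying worlds: none.

none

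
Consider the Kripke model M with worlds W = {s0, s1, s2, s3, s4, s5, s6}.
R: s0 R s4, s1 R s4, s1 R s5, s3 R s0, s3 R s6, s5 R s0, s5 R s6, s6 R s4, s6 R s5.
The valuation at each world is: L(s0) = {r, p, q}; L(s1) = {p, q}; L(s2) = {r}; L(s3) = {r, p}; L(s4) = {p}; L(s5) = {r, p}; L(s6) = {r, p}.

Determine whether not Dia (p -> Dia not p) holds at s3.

Yes

At s3: Dia (p -> Dia not p) is false, so not Dia (p -> Dia not p) is true.
  At s3: Dia (p -> Dia not p) requires p -> Dia not p at some successor in {s0, s6}.
    At s0: p -> Dia not p is false.
    At s6: p -> Dia not p is false.
  So Dia (p -> Dia not p) is false at s3.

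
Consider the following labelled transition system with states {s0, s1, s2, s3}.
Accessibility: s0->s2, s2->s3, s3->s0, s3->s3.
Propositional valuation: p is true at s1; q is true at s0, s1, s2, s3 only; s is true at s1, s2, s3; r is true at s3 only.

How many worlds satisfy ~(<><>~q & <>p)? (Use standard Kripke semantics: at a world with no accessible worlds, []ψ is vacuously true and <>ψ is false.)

4

Let φ = ~(<><>~q & <>p). Evaluate φ at each world:
  s0 (successors {s2}): φ is true.
  s1 (successors ∅): φ is true.
  s2 (successors {s3}): φ is true.
  s3 (successors {s0, s3}): φ is true.
For instance, at s3:
  At s3: <><>~q & <>p is false, so ~(<><>~q & <>p) is true.
    At s3: <><>~q is false, <>p is false, so <><>~q & <>p is false.
      At s3: <><>~q requires <>~q at some successor in {s0, s3}.
        At s0: <>~q is false.
        At s3: <>~q is false.
      So <><>~q is false at s3.
      At s3: <>p requires p at some successor in {s0, s3}.
        At s0: p is false.
        At s3: p is false.
      So <>p is false at s3.
Satisfying worlds: {s0, s1, s2, s3}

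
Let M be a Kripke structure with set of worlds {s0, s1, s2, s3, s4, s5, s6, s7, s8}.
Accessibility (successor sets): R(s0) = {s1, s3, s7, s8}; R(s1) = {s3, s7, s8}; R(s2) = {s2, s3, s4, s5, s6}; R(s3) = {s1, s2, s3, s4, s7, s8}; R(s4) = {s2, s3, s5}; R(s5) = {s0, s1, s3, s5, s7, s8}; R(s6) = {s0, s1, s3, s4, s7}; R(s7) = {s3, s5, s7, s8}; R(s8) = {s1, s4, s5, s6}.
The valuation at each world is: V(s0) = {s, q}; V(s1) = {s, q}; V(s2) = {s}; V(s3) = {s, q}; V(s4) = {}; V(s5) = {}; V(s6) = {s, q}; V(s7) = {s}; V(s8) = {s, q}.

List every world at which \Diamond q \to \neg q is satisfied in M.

Let φ = \Diamond q \to \neg q. Evaluate φ at each world:
  s0 (successors {s1, s3, s7, s8}): φ is false.
  s1 (successors {s3, s7, s8}): φ is false.
  s2 (successors {s2, s3, s4, s5, s6}): φ is true.
  s3 (successors {s1, s2, s3, s4, s7, s8}): φ is false.
  s4 (successors {s2, s3, s5}): φ is true.
  s5 (successors {s0, s1, s3, s5, s7, s8}): φ is true.
  s6 (successors {s0, s1, s3, s4, s7}): φ is false.
  s7 (successors {s3, s5, s7, s8}): φ is true.
  s8 (successors {s1, s4, s5, s6}): φ is false.
For instance, at s4:
  At s4: \Diamond q is true, \neg q is true, so \Diamond q \to \neg q is true.
    At s4: \Diamond q requires q at some successor in {s2, s3, s5}.
      q holds at s3, so \Diamond q is true at s4.
Satisfying worlds: {s2, s4, s5, s7}

s2, s4, s5, s7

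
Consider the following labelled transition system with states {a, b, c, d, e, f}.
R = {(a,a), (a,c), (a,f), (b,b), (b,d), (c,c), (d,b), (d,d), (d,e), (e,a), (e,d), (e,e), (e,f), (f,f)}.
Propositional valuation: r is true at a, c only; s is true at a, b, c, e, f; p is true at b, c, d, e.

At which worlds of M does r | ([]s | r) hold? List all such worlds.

Let φ = r | ([]s | r). Evaluate φ at each world:
  a (successors {a, c, f}): φ is true.
  b (successors {b, d}): φ is false.
  c (successors {c}): φ is true.
  d (successors {b, d, e}): φ is false.
  e (successors {a, d, e, f}): φ is false.
  f (successors {f}): φ is true.
For instance, at d:
  At d: r is false, []s | r is false, so r | ([]s | r) is false.
    At d: []s is false, r is false, so []s | r is false.
      At d: []s requires s at every successor {b, d, e}.
        s fails at d, so []s is false at d.
Satisfying worlds: {a, c, f}

a, c, f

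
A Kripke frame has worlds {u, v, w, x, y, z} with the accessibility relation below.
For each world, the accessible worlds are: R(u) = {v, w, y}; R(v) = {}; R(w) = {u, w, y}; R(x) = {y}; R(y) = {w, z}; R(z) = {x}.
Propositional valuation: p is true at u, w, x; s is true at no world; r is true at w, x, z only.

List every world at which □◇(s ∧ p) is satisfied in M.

Let φ = □◇(s ∧ p). Evaluate φ at each world:
  u (successors {v, w, y}): φ is false.
  v (successors ∅): φ is true.
  w (successors {u, w, y}): φ is false.
  x (successors {y}): φ is false.
  y (successors {w, z}): φ is false.
  z (successors {x}): φ is false.
For instance, at u:
  At u: □◇(s ∧ p) requires ◇(s ∧ p) at every successor {v, w, y}.
    ◇(s ∧ p) fails at v, so □◇(s ∧ p) is false at u.
      At v: no accessible worlds, so ◇(s ∧ p) is false.
Satisfying worlds: {v}

v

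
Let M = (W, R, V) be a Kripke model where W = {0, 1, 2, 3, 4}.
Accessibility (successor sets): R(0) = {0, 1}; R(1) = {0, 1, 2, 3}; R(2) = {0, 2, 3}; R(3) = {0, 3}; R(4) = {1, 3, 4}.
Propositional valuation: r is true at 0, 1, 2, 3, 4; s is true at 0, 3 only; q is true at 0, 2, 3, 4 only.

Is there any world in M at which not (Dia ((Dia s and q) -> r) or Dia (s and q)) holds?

No

Let φ = not (Dia ((Dia s and q) -> r) or Dia (s and q)). Evaluate φ at each world:
  0 (successors {0, 1}): φ is false.
  1 (successors {0, 1, 2, 3}): φ is false.
  2 (successors {0, 2, 3}): φ is false.
  3 (successors {0, 3}): φ is false.
  4 (successors {1, 3, 4}): φ is false.
For instance, at 2:
  At 2: Dia ((Dia s and q) -> r) or Dia (s and q) is true, so not (Dia ((Dia s and q) -> r) or Dia (s and q)) is false.
    At 2: Dia ((Dia s and q) -> r) is true, Dia (s and q) is true, so Dia ((Dia s and q) -> r) or Dia (s and q) is true.
      At 2: Dia ((Dia s and q) -> r) requires (Dia s and q) -> r at some successor in {0, 2, 3}.
        (Dia s and q) -> r holds at 0, so Dia ((Dia s and q) -> r) is true at 2.
      At 2: Dia (s and q) requires s and q at some successor in {0, 2, 3}.
        s and q holds at 0, so Dia (s and q) is true at 2.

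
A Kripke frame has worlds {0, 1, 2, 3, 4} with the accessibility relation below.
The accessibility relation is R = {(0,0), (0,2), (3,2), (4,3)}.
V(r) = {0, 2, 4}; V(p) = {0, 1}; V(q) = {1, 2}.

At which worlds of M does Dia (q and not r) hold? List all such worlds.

Recall that Dia ψ holds at a world iff ψ holds at some accessible world.
Let φ = Dia (q and not r). Evaluate φ at each world:
  0 (successors {0, 2}): φ is false.
  1 (successors ∅): φ is false.
  2 (successors ∅): φ is false.
  3 (successors {2}): φ is false.
  4 (successors {3}): φ is false.
For instance, at 3:
  At 3: Dia (q and not r) requires q and not r at some successor in {2}.
    At 2: q and not r is false.
  So Dia (q and not r) is false at 3.
Satisfying worlds: none.

none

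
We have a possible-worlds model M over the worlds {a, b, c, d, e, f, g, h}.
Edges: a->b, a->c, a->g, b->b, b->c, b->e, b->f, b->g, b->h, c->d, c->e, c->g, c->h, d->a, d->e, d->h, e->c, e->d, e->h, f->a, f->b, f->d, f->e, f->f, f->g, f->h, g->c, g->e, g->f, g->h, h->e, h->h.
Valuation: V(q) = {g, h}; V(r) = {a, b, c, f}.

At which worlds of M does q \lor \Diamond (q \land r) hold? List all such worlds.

Let φ = q \lor \Diamond (q \land r). Evaluate φ at each world:
  a (successors {b, c, g}): φ is false.
  b (successors {b, c, e, f, g, h}): φ is false.
  c (successors {d, e, g, h}): φ is false.
  d (successors {a, e, h}): φ is false.
  e (successors {c, d, h}): φ is false.
  f (successors {a, b, d, e, f, g, h}): φ is false.
  g (successors {c, e, f, h}): φ is true.
  h (successors {e, h}): φ is true.
For instance, at d:
  At d: q is false, \Diamond (q \land r) is false, so q \lor \Diamond (q \land r) is false.
    At d: \Diamond (q \land r) requires q \land r at some successor in {a, e, h}.
      At a: q \land r is false.
      At e: q \land r is false.
      At h: q \land r is false.
    So \Diamond (q \land r) is false at d.
Satisfying worlds: {g, h}

g, h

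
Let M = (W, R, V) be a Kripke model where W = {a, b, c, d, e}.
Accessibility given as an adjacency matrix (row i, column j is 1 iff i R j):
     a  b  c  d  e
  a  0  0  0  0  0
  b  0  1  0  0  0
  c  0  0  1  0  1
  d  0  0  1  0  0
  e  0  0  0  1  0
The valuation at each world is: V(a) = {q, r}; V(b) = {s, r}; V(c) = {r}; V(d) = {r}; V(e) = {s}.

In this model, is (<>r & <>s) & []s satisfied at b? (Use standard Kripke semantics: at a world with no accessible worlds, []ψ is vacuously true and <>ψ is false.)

Yes

At b: <>r & <>s is true, []s is true, so (<>r & <>s) & []s is true.
  At b: <>r is true, <>s is true, so <>r & <>s is true.
    At b: <>r requires r at some successor in {b}.
      r holds at b, so <>r is true at b.
    At b: <>s requires s at some successor in {b}.
      s holds at b, so <>s is true at b.
  At b: []s requires s at every successor {b}.
    At b: s is true.
  So []s is true at b.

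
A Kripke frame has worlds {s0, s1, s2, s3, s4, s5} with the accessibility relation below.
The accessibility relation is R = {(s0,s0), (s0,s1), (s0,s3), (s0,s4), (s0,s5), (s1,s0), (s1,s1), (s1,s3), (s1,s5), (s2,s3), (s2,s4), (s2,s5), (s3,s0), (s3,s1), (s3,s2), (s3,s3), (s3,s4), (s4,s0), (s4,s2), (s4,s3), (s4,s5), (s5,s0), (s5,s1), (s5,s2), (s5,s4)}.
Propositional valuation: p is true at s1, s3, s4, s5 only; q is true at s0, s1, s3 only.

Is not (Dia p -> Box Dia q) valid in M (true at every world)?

No

Recall that Box ψ holds at a world iff ψ holds at every accessible world, and Dia ψ holds iff ψ holds at some accessible world.
Let φ = not (Dia p -> Box Dia q). Evaluate φ at each world:
  s0 (successors {s0, s1, s3, s4, s5}): φ is false.
  s1 (successors {s0, s1, s3, s5}): φ is false.
  s2 (successors {s3, s4, s5}): φ is false.
  s3 (successors {s0, s1, s2, s3, s4}): φ is false.
  s4 (successors {s0, s2, s3, s5}): φ is false.
  s5 (successors {s0, s1, s2, s4}): φ is false.
Detail at s0 (counterexample):
  At s0: Dia p -> Box Dia q is true, so not (Dia p -> Box Dia q) is false.
    At s0: Dia p is true, Box Dia q is true, so Dia p -> Box Dia q is true.
      At s0: Dia p requires p at some successor in {s0, s1, s3, s4, s5}.
        p holds at s1, so Dia p is true at s0.
      At s0: Box Dia q requires Dia q at every successor {s0, s1, s3, s4, s5}.
        At s0: Dia q is true.
        At s1: Dia q is true.
        At s3: Dia q is true.
        At s4: Dia q is true.
        At s5: Dia q is true.
      So Box Dia q is true at s0.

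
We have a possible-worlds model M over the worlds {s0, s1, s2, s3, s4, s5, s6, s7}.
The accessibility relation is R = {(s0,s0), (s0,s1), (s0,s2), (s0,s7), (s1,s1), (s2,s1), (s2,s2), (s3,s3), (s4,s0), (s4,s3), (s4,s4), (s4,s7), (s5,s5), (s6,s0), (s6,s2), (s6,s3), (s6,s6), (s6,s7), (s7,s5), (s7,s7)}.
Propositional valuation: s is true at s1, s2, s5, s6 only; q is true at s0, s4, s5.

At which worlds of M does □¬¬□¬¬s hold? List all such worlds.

Let φ = □¬¬□¬¬s. Evaluate φ at each world:
  s0 (successors {s0, s1, s2, s7}): φ is false.
  s1 (successors {s1}): φ is true.
  s2 (successors {s1, s2}): φ is true.
  s3 (successors {s3}): φ is false.
  s4 (successors {s0, s3, s4, s7}): φ is false.
  s5 (successors {s5}): φ is true.
  s6 (successors {s0, s2, s3, s6, s7}): φ is false.
  s7 (successors {s5, s7}): φ is false.
For instance, at s0:
  At s0: □¬¬□¬¬s requires ¬¬□¬¬s at every successor {s0, s1, s2, s7}.
    ¬¬□¬¬s fails at s0, so □¬¬□¬¬s is false at s0.
      At s0: ¬□¬¬s is true, so ¬¬□¬¬s is false.
Satisfying worlds: {s1, s2, s5}

s1, s2, s5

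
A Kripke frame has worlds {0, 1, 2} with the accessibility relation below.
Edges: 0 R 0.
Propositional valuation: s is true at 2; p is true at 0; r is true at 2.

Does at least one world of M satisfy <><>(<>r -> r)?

Yes

Let φ = <><>(<>r -> r). Evaluate φ at each world:
  0 (successors {0}): φ is true.
  1 (successors ∅): φ is false.
  2 (successors ∅): φ is false.
Detail at 0 (witness):
  At 0: <><>(<>r -> r) requires <>(<>r -> r) at some successor in {0}.
    <>(<>r -> r) holds at 0, so <><>(<>r -> r) is true at 0.
      At 0: <>(<>r -> r) requires <>r -> r at some successor in {0}.
        <>r -> r holds at 0, so <>(<>r -> r) is true at 0.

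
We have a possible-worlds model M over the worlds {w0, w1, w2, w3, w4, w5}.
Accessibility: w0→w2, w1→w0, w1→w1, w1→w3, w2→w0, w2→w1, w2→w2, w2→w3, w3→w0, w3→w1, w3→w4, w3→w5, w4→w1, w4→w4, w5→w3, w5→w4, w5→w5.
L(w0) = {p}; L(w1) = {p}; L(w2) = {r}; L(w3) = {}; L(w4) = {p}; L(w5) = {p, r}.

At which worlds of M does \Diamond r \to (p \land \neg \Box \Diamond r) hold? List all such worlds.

w1, w4, w5

Let φ = \Diamond r \to (p \land \neg \Box \Diamond r). Evaluate φ at each world:
  w0 (successors {w2}): φ is false.
  w1 (successors {w0, w1, w3}): φ is true.
  w2 (successors {w0, w1, w2, w3}): φ is false.
  w3 (successors {w0, w1, w4, w5}): φ is false.
  w4 (successors {w1, w4}): φ is true.
  w5 (successors {w3, w4, w5}): φ is true.
For instance, at w0:
  At w0: \Diamond r is true, p \land \neg \Box \Diamond r is false, so \Diamond r \to (p \land \neg \Box \Diamond r) is false.
    At w0: \Diamond r requires r at some successor in {w2}.
      r holds at w2, so \Diamond r is true at w0.
    At w0: p is true, \neg \Box \Diamond r is false, so p \land \neg \Box \Diamond r is false.
      At w0: \Box \Diamond r is true, so \neg \Box \Diamond r is false.
Satisfying worlds: {w1, w4, w5}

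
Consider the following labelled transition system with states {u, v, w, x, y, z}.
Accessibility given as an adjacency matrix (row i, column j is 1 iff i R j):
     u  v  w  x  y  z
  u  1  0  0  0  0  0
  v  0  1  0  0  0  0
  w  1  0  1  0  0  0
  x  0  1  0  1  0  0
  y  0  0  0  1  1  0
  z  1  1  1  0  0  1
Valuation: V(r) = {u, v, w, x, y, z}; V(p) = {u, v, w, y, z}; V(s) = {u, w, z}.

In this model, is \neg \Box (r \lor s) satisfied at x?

At x: \Box (r \lor s) is true, so \neg \Box (r \lor s) is false.
  At x: \Box (r \lor s) requires r \lor s at every successor {v, x}.
    At v: r \lor s is true.
    At x: r \lor s is true.
  So \Box (r \lor s) is true at x.

No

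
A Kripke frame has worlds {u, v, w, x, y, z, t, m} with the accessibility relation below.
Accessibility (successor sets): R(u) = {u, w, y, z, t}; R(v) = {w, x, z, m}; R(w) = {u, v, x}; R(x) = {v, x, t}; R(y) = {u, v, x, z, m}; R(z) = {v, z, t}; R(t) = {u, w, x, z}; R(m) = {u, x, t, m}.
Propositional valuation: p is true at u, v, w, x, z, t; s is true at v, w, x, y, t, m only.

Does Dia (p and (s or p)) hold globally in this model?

Yes

Let φ = Dia (p and (s or p)). Evaluate φ at each world:
  u (successors {u, w, y, z, t}): φ is true.
  v (successors {w, x, z, m}): φ is true.
  w (successors {u, v, x}): φ is true.
  x (successors {v, x, t}): φ is true.
  y (successors {u, v, x, z, m}): φ is true.
  z (successors {v, z, t}): φ is true.
  t (successors {u, w, x, z}): φ is true.
  m (successors {u, x, t, m}): φ is true.
For instance, at x:
  At x: Dia (p and (s or p)) requires p and (s or p) at some successor in {v, x, t}.
    p and (s or p) holds at v, so Dia (p and (s or p)) is true at x.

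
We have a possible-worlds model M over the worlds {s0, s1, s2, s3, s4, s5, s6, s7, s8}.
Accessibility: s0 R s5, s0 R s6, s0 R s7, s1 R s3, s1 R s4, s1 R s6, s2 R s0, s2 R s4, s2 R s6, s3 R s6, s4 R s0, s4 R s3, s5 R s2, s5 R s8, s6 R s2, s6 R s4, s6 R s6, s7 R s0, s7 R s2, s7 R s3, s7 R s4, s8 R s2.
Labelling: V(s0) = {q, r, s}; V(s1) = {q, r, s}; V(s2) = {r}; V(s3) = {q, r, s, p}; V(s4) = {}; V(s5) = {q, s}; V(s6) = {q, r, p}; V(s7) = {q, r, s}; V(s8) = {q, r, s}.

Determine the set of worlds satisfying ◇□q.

Recall that □ψ holds at a world iff ψ holds at every accessible world, and ◇ψ holds iff ψ holds at some accessible world.
Let φ = ◇□q. Evaluate φ at each world:
  s0 (successors {s5, s6, s7}): φ is false.
  s1 (successors {s3, s4, s6}): φ is true.
  s2 (successors {s0, s4, s6}): φ is true.
  s3 (successors {s6}): φ is false.
  s4 (successors {s0, s3}): φ is true.
  s5 (successors {s2, s8}): φ is false.
  s6 (successors {s2, s4, s6}): φ is true.
  s7 (successors {s0, s2, s3, s4}): φ is true.
  s8 (successors {s2}): φ is false.
For instance, at s5:
  At s5: ◇□q requires □q at some successor in {s2, s8}.
    At s2: □q is false.
    At s8: □q is false.
  So ◇□q is false at s5.
Satisfying worlds: {s1, s2, s4, s6, s7}

s1, s2, s4, s6, s7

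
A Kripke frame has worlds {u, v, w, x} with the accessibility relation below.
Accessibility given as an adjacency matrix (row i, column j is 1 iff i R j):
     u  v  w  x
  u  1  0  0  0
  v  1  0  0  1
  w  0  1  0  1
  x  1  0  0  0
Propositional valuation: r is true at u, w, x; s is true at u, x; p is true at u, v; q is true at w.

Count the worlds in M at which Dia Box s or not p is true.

4

Let φ = Dia Box s or not p. Evaluate φ at each world:
  u (successors {u}): φ is true.
  v (successors {u, x}): φ is true.
  w (successors {v, x}): φ is true.
  x (successors {u}): φ is true.
For instance, at v:
  At v: Dia Box s is true, not p is false, so Dia Box s or not p is true.
    At v: Dia Box s requires Box s at some successor in {u, x}.
      Box s holds at u, so Dia Box s is true at v.
Satisfying worlds: {u, v, w, x}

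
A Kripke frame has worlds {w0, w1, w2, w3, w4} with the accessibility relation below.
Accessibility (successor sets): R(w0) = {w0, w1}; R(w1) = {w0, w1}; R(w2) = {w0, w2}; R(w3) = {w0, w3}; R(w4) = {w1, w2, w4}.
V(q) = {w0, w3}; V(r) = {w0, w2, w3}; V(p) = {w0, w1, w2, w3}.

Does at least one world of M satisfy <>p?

Yes

Let φ = <>p. Evaluate φ at each world:
  w0 (successors {w0, w1}): φ is true.
  w1 (successors {w0, w1}): φ is true.
  w2 (successors {w0, w2}): φ is true.
  w3 (successors {w0, w3}): φ is true.
  w4 (successors {w1, w2, w4}): φ is true.
Detail at w0 (witness):
  At w0: <>p requires p at some successor in {w0, w1}.
    p holds at w0, so <>p is true at w0.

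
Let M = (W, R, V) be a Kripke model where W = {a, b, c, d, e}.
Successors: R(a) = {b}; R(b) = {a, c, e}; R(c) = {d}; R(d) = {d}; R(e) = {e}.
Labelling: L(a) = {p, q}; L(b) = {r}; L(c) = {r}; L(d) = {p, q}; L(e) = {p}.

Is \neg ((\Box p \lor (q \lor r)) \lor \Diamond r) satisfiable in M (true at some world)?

Recall that \Box ψ holds at a world iff ψ holds at every accessible world, and \Diamond ψ holds iff ψ holds at some accessible world.
Let φ = \neg ((\Box p \lor (q \lor r)) \lor \Diamond r). Evaluate φ at each world:
  a (successors {b}): φ is false.
  b (successors {a, c, e}): φ is false.
  c (successors {d}): φ is false.
  d (successors {d}): φ is false.
  e (successors {e}): φ is false.
For instance, at e:
  At e: (\Box p \lor (q \lor r)) \lor \Diamond r is true, so \neg ((\Box p \lor (q \lor r)) \lor \Diamond r) is false.
    At e: \Box p \lor (q \lor r) is true, \Diamond r is false, so (\Box p \lor (q \lor r)) \lor \Diamond r is true.
      At e: \Box p is true, q \lor r is false, so \Box p \lor (q \lor r) is true.
      At e: \Diamond r requires r at some successor in {e}.
        At e: r is false.
      So \Diamond r is false at e.

No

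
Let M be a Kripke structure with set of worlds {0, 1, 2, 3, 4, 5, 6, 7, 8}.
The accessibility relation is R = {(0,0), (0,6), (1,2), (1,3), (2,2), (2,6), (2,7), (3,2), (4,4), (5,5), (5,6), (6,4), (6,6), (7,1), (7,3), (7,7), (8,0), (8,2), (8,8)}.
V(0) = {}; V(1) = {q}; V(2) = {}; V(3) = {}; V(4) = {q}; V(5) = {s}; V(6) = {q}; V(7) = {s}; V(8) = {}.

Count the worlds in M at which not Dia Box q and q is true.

Let φ = not Dia Box q and q. Evaluate φ at each world:
  0 (successors {0, 6}): φ is false.
  1 (successors {2, 3}): φ is true.
  2 (successors {2, 6, 7}): φ is false.
  3 (successors {2}): φ is false.
  4 (successors {4}): φ is false.
  5 (successors {5, 6}): φ is false.
  6 (successors {4, 6}): φ is false.
  7 (successors {1, 3, 7}): φ is false.
  8 (successors {0, 2, 8}): φ is false.
For instance, at 8:
  At 8: not Dia Box q is true, q is false, so not Dia Box q and q is false.
    At 8: Dia Box q is false, so not Dia Box q is true.
      At 8: Dia Box q requires Box q at some successor in {0, 2, 8}.
        At 0: Box q is false.
        At 2: Box q is false.
        At 8: Box q is false.
      So Dia Box q is false at 8.
Satisfying worlds: {1}

1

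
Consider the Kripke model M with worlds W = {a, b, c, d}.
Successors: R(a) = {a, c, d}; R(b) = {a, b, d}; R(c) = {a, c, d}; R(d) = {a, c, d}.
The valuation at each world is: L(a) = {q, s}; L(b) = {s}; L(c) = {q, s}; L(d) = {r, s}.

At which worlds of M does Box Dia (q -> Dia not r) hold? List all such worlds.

Let φ = Box Dia (q -> Dia not r). Evaluate φ at each world:
  a (successors {a, c, d}): φ is true.
  b (successors {a, b, d}): φ is true.
  c (successors {a, c, d}): φ is true.
  d (successors {a, c, d}): φ is true.
For instance, at a:
  At a: Box Dia (q -> Dia not r) requires Dia (q -> Dia not r) at every successor {a, c, d}.
      At a: Dia (q -> Dia not r) requires q -> Dia not r at some successor in {a, c, d}.
        q -> Dia not r holds at a, so Dia (q -> Dia not r) is true at a.
      At c: Dia (q -> Dia not r) requires q -> Dia not r at some successor in {a, c, d}.
        q -> Dia not r holds at a, so Dia (q -> Dia not r) is true at c.
      At d: Dia (q -> Dia not r) requires q -> Dia not r at some successor in {a, c, d}.
        q -> Dia not r holds at a, so Dia (q -> Dia not r) is true at d.
  So Box Dia (q -> Dia not r) is true at a.
Satisfying worlds: {a, b, c, d}

a, b, c, d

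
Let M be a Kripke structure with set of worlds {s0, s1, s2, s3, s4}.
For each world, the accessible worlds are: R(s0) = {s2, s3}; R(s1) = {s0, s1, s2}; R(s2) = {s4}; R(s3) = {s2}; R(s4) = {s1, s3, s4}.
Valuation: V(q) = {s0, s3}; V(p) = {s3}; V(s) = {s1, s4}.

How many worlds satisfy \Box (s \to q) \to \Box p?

Let φ = \Box (s \to q) \to \Box p. Evaluate φ at each world:
  s0 (successors {s2, s3}): φ is false.
  s1 (successors {s0, s1, s2}): φ is true.
  s2 (successors {s4}): φ is true.
  s3 (successors {s2}): φ is false.
  s4 (successors {s1, s3, s4}): φ is true.
For instance, at s2:
  At s2: \Box (s \to q) is false, \Box p is false, so \Box (s \to q) \to \Box p is true.
    At s2: \Box (s \to q) requires s \to q at every successor {s4}.
      s \to q fails at s4, so \Box (s \to q) is false at s2.
    At s2: \Box p requires p at every successor {s4}.
      p fails at s4, so \Box p is false at s2.
Satisfying worlds: {s1, s2, s4}

3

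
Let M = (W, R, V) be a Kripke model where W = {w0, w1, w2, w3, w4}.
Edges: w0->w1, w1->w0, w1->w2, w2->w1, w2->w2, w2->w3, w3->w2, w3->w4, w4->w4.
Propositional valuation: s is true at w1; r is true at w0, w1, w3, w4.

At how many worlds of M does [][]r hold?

1

Let φ = [][]r. Evaluate φ at each world:
  w0 (successors {w1}): φ is false.
  w1 (successors {w0, w2}): φ is false.
  w2 (successors {w1, w2, w3}): φ is false.
  w3 (successors {w2, w4}): φ is false.
  w4 (successors {w4}): φ is true.
For instance, at w2:
  At w2: [][]r requires []r at every successor {w1, w2, w3}.
    []r fails at w1, so [][]r is false at w2.
      At w1: []r requires r at every successor {w0, w2}.
        r fails at w2, so []r is false at w1.
Satisfying worlds: {w4}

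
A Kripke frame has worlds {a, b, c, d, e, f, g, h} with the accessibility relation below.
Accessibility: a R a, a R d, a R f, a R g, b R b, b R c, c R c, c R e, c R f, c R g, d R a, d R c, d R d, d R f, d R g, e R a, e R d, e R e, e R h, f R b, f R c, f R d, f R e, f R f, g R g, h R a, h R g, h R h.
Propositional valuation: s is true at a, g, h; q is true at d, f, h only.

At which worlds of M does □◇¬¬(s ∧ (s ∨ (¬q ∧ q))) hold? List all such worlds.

Let φ = □◇¬¬(s ∧ (s ∨ (¬q ∧ q))). Evaluate φ at each world:
  a (successors {a, d, f, g}): φ is false.
  b (successors {b, c}): φ is false.
  c (successors {c, e, f, g}): φ is false.
  d (successors {a, c, d, f, g}): φ is false.
  e (successors {a, d, e, h}): φ is true.
  f (successors {b, c, d, e, f}): φ is false.
  g (successors {g}): φ is true.
  h (successors {a, g, h}): φ is true.
For instance, at a:
  At a: □◇¬¬(s ∧ (s ∨ (¬q ∧ q))) requires ◇¬¬(s ∧ (s ∨ (¬q ∧ q))) at every successor {a, d, f, g}.
    ◇¬¬(s ∧ (s ∨ (¬q ∧ q))) fails at f, so □◇¬¬(s ∧ (s ∨ (¬q ∧ q))) is false at a.
      At f: ◇¬¬(s ∧ (s ∨ (¬q ∧ q))) requires ¬¬(s ∧ (s ∨ (¬q ∧ q))) at some successor in {b, c, d, e, f}.
        At b: ¬¬(s ∧ (s ∨ (¬q ∧ q))) is false.
        At c: ¬¬(s ∧ (s ∨ (¬q ∧ q))) is false.
        At d: ¬¬(s ∧ (s ∨ (¬q ∧ q))) is false.
        At e: ¬¬(s ∧ (s ∨ (¬q ∧ q))) is false.
        At f: ¬¬(s ∧ (s ∨ (¬q ∧ q))) is false.
      So ◇¬¬(s ∧ (s ∨ (¬q ∧ q))) is false at f.
Satisfying worlds: {e, g, h}

e, g, h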